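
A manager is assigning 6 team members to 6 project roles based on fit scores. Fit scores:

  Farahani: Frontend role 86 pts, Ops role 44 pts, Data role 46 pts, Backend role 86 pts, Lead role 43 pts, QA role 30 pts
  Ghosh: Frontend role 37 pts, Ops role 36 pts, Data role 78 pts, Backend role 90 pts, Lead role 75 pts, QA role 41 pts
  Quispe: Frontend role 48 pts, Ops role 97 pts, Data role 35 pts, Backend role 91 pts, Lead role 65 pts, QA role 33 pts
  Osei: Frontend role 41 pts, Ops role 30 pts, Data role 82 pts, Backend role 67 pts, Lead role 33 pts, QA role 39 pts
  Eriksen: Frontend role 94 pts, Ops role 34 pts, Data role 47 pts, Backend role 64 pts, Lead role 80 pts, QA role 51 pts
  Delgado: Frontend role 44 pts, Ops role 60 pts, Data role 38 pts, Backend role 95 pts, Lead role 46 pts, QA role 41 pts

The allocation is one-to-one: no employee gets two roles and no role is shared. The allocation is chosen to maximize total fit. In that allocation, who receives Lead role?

Optimal: Farahani→Frontend role (86 pts), Ghosh→Lead role (75 pts), Quispe→Ops role (97 pts), Osei→Data role (82 pts), Eriksen→QA role (51 pts), Delgado→Backend role (95 pts) — total 86+75+97+82+51+95 = 486 pts.
Row-greedy (each employee in turn takes its best remaining role) gives 476 pts, worse by 10.
Checked against all permutations: 486 pts is optimal.
Ghosh's own top role is Backend role (90 pts), but forcing Ghosh→Backend role and reassigning the rest optimally gives only 476 pts — worse by 10.

Ghosh receives Lead role.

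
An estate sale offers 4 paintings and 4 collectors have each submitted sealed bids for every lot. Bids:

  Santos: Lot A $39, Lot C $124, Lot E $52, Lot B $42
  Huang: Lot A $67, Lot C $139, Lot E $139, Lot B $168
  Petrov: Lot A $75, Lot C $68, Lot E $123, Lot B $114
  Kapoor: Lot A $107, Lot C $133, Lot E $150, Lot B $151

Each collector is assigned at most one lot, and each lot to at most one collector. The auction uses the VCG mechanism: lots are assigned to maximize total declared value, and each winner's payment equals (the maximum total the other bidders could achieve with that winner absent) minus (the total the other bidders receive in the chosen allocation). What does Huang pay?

Efficient allocation: Santos→Lot C ($124), Huang→Lot B ($168), Petrov→Lot E ($123), Kapoor→Lot A ($107); total welfare W = $522.
Huang receives Lot B at value $168, so the others get W − 168 = $354.
Without Huang: best allocation of the remaining 3 bidders over all 4 lots is Santos→Lot C ($124), Petrov→Lot E ($123), Kapoor→Lot B ($151), total $398.
VCG payment = (others' best without Huang) − (others' welfare with Huang) = 398 − 354 = $44.

Huang pays $44.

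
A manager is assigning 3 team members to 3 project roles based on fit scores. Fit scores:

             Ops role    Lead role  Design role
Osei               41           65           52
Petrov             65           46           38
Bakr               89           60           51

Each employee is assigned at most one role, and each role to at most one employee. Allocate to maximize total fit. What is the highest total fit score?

Max total: 192 pts

Optimal: Osei→Lead role (65 pts), Petrov→Design role (38 pts), Bakr→Ops role (89 pts) — total 65+38+89 = 192 pts.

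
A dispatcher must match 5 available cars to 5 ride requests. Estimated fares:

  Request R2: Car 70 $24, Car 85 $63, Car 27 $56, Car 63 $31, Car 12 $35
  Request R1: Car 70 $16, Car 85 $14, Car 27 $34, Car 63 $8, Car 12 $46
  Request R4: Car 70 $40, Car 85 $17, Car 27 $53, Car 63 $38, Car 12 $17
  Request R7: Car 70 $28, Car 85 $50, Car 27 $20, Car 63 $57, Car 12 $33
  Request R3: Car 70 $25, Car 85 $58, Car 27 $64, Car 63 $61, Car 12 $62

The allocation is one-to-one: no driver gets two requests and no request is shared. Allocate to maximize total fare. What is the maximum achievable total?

Maximum total: $270

This is a one-to-one assignment (maximum-weight bipartite matching).
Optimal: Car 70→Request R4 ($40), Car 85→Request R2 ($63), Car 27→Request R3 ($64), Car 63→Request R7 ($57), Car 12→Request R1 ($46) — total 40+63+64+57+46 = $270.
Column-greedy (each request in turn goes to its best remaining driver) gives $244, worse by 26.
Next-best assignment: Car 70→Request R4, Car 85→Request R3, Car 27→Request R2, Car 63→Request R7, Car 12→Request R1 = $257.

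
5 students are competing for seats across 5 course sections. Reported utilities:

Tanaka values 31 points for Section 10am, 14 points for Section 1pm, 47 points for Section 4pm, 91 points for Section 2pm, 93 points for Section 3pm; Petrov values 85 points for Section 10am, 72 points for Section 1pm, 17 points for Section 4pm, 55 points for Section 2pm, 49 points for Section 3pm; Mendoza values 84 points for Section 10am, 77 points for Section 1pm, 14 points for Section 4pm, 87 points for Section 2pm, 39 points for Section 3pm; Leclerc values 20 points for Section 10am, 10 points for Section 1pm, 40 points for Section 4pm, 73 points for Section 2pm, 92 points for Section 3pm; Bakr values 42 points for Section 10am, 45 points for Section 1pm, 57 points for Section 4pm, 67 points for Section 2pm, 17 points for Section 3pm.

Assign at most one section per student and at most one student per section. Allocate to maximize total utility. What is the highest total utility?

Max total: 402 points

Optimal: Tanaka→Section 2pm (91 points), Petrov→Section 10am (85 points), Mendoza→Section 1pm (77 points), Leclerc→Section 3pm (92 points), Bakr→Section 4pm (57 points) — total 91+85+77+92+57 = 402 points.
Max-entry greedy (repeatedly take the single best remaining cell) gives 332 points, worse by 70.
Next-best assignment: Tanaka→Section 2pm, Petrov→Section 1pm, Mendoza→Section 10am, Leclerc→Section 3pm, Bakr→Section 4pm = 396 points.
Checked against all permutations: 402 points is optimal.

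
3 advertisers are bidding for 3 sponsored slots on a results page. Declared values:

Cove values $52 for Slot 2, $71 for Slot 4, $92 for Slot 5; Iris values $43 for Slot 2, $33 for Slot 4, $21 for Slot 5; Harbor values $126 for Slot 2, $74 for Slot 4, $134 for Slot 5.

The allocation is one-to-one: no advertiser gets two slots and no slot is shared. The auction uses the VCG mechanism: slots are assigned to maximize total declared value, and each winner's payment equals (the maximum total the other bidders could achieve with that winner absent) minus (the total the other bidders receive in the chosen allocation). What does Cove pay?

Efficient allocation: Cove→Slot 5 ($92), Iris→Slot 4 ($33), Harbor→Slot 2 ($126); total welfare W = $251.
Cove receives Slot 5 at value $92, so the others get W − 92 = $159.
Without Cove: best allocation of the remaining 2 bidders over all 3 slots is Iris→Slot 2 ($43), Harbor→Slot 5 ($134), total $177.
VCG payment = (others' best without Cove) − (others' welfare with Cove) = 177 − 159 = $18.

Cove pays $18.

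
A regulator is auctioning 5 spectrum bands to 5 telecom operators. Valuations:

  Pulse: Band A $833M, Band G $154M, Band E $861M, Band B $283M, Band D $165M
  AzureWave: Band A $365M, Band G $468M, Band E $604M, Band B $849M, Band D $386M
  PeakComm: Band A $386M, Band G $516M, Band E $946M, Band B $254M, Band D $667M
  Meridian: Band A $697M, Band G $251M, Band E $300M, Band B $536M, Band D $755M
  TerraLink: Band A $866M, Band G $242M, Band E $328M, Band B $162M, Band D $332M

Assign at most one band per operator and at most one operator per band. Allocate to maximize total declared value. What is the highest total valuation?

Maximum total: $3847M

Optimal: Pulse→Band E ($861M), AzureWave→Band B ($849M), PeakComm→Band G ($516M), Meridian→Band D ($755M), TerraLink→Band A ($866M) — total 861+849+516+755+866 = $3847M.
Next-best assignment: Pulse→Band A, AzureWave→Band B, PeakComm→Band E, Meridian→Band D, TerraLink→Band G = $3625M.
Checked against all permutations: $3847M is optimal.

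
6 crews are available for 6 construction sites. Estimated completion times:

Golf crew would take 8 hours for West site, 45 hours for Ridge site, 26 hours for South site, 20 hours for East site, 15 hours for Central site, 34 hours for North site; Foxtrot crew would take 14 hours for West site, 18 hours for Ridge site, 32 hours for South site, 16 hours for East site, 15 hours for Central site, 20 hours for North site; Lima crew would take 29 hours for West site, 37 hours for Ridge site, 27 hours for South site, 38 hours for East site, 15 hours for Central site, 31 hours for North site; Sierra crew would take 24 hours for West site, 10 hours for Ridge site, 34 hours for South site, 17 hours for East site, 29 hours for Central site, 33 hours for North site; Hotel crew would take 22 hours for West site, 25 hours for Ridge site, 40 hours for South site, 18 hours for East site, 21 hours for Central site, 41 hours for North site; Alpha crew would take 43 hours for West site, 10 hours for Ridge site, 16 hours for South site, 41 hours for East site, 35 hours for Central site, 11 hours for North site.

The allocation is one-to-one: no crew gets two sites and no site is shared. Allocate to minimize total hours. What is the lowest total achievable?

Optimal: Golf crew→West site (8 hours), Foxtrot crew→North site (20 hours), Lima crew→Central site (15 hours), Sierra crew→Ridge site (10 hours), Hotel crew→East site (18 hours), Alpha crew→South site (16 hours) — total 8+20+15+10+18+16 = 87 hours.
Next-best assignment: Golf crew→West site, Foxtrot crew→Central site, Lima crew→South site, Sierra crew→Ridge site, Hotel crew→East site, Alpha crew→North site = 89 hours.

Minimum total: 87 hours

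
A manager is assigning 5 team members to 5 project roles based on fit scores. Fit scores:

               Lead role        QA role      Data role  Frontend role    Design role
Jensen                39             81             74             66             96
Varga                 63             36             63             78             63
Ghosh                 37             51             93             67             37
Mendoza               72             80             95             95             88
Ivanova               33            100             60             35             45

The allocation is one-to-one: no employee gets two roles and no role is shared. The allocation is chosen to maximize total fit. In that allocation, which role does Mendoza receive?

Mendoza receives Frontend role.

Optimal: Jensen→Design role (96 pts), Varga→Lead role (63 pts), Ghosh→Data role (93 pts), Mendoza→Frontend role (95 pts), Ivanova→QA role (100 pts) — total 96+63+93+95+100 = 447 pts.
Swapping Ghosh↔Jensen (Ghosh→Design role 37 pts, Jensen→Data role 74 pts) loses 78.
Checked against all permutations: 447 pts is optimal.
Mendoza's own top role is Data role (95 pts), but forcing Mendoza→Data role and reassigning the rest optimally gives only 421 pts — worse by 26.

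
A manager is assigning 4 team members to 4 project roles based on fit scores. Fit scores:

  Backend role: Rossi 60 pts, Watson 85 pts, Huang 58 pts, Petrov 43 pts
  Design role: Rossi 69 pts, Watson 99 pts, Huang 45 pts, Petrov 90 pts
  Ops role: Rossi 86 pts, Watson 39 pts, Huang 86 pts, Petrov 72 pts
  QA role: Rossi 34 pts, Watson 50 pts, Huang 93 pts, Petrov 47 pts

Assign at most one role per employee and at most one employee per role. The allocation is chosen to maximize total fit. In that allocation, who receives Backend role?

Optimal: Rossi→Ops role (86 pts), Watson→Backend role (85 pts), Huang→QA role (93 pts), Petrov→Design role (90 pts) — total 86+85+93+90 = 354 pts.
Row-greedy (each employee in turn takes its best remaining role) gives 321 pts, worse by 33.
Next-best assignment: Rossi→Backend role, Watson→Design role, Huang→QA role, Petrov→Ops role = 324 pts.
Checked against all permutations: 354 pts is optimal.
Watson's own top role is Design role (99 pts), but forcing Watson→Design role and reassigning the rest optimally gives only 324 pts — worse by 30.

Watson receives Backend role.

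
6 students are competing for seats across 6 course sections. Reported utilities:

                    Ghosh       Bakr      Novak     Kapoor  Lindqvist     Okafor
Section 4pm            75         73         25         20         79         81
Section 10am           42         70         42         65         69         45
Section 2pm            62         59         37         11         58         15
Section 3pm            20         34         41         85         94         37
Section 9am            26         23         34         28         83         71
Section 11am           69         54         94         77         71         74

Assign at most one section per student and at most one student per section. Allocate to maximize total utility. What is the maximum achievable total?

This is a one-to-one assignment (maximum-weight bipartite matching).
Optimal: Ghosh→Section 2pm (62 points), Bakr→Section 10am (70 points), Novak→Section 11am (94 points), Kapoor→Section 3pm (85 points), Lindqvist→Section 9am (83 points), Okafor→Section 4pm (81 points) — total 62+70+94+85+83+81 = 475 points.
Row-greedy (each student in turn takes its best remaining section) gives 422 points, worse by 53.
Next-best assignment: Ghosh→Section 2pm, Bakr→Section 10am, Novak→Section 11am, Kapoor→Section 3pm, Lindqvist→Section 4pm, Okafor→Section 9am = 461 points.
No other one-to-one assignment exceeds 475 points.

Max total: 475 points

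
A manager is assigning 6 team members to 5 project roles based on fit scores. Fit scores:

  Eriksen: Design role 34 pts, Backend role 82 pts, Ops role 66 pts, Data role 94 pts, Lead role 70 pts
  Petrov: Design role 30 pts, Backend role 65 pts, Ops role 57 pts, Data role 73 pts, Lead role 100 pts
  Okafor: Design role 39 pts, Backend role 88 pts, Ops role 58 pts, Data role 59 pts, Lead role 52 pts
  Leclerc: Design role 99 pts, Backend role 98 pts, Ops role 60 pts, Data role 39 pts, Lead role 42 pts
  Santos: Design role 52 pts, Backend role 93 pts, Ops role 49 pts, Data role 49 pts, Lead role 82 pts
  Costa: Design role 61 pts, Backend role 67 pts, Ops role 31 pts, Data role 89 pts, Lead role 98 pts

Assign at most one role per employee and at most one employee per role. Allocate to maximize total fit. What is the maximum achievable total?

Optimal: Leclerc→Design role (99 pts), Santos→Backend role (93 pts), Eriksen→Ops role (66 pts), Costa→Data role (89 pts), Petrov→Lead role (100 pts) — total 99+93+66+89+100 = 447 pts.
Max-entry greedy (repeatedly take the single best remaining cell) gives 444 pts, worse by 3.
Next-best assignment: Leclerc→Design role, Santos→Backend role, Okafor→Ops role, Eriksen→Data role, Petrov→Lead role = 444 pts.
Swapping Petrov↔Eriksen (Petrov→Ops role 57 pts, Eriksen→Lead role 70 pts) loses 39.

Max total: 447 pts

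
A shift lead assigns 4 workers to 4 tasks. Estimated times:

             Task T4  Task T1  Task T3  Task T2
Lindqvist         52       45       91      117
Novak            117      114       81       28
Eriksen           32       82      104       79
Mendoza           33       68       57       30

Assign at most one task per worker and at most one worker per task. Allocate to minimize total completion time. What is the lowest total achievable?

Treat this as an assignment problem: match each worker to one task.
Optimal: Lindqvist→Task T1 (45 min), Novak→Task T2 (28 min), Eriksen→Task T4 (32 min), Mendoza→Task T3 (57 min) — total 45+28+32+57 = 162 min.
Next-best assignment: Lindqvist→Task T1, Novak→Task T3, Eriksen→Task T4, Mendoza→Task T2 = 188 min.

Min total: 162 min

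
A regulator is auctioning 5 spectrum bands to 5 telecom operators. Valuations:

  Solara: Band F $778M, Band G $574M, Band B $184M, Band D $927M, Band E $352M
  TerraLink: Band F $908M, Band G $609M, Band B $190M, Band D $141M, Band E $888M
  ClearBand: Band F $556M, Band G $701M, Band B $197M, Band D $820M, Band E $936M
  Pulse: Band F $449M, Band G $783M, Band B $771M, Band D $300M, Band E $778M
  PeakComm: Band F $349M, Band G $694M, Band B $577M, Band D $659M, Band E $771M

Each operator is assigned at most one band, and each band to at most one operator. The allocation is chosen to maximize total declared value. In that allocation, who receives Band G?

PeakComm receives Band G.

Optimal: Solara→Band D ($927M), TerraLink→Band F ($908M), ClearBand→Band E ($936M), Pulse→Band B ($771M), PeakComm→Band G ($694M) — total 927+908+936+771+694 = $4236M.
Column-greedy (each band in turn goes to its best remaining operator) gives $4131M, worse by 105.
Next-best assignment: Solara→Band D, TerraLink→Band F, ClearBand→Band E, Pulse→Band G, PeakComm→Band B = $4131M.
No other one-to-one assignment exceeds $4236M.
PeakComm's own top band is Band E ($771M), but forcing PeakComm→Band E and reassigning the rest optimally gives only $4078M — worse by 158.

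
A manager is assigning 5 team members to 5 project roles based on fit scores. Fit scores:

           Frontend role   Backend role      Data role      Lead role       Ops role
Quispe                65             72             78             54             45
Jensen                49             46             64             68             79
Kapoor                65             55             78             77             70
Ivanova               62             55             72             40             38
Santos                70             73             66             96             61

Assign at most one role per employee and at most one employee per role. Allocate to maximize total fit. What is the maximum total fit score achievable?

This is a one-to-one assignment (maximum-weight bipartite matching).
Optimal: Quispe→Backend role (72 pts), Jensen→Ops role (79 pts), Kapoor→Data role (78 pts), Ivanova→Frontend role (62 pts), Santos→Lead role (96 pts) — total 72+79+78+62+96 = 387 pts.
Column-greedy (each role in turn goes to its best remaining employee) gives 326 pts, worse by 61.

Maximum total: 387 pts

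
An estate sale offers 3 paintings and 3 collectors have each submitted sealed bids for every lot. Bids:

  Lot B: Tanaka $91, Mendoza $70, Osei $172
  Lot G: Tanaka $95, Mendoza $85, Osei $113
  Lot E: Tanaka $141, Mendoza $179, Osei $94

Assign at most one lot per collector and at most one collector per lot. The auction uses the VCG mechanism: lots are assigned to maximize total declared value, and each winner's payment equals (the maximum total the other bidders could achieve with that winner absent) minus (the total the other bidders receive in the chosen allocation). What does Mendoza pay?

Mendoza pays $46.

Efficient allocation: Tanaka→Lot G ($95), Mendoza→Lot E ($179), Osei→Lot B ($172); total welfare W = $446.
Mendoza receives Lot E at value $179, so the others get W − 179 = $267.
Without Mendoza: best allocation of the remaining 2 bidders over all 3 lots is Tanaka→Lot E ($141), Osei→Lot B ($172), total $313.
VCG payment = (others' best without Mendoza) − (others' welfare with Mendoza) = 313 − 267 = $46.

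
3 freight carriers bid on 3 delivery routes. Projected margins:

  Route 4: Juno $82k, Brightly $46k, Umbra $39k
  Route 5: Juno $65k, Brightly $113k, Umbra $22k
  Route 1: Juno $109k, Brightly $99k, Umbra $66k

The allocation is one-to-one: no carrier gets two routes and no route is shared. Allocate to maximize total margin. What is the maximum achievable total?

Treat this as an assignment problem: match each carrier to one route.
Optimal: Juno→Route 4 ($82k), Brightly→Route 5 ($113k), Umbra→Route 1 ($66k) — total 82+113+66 = $261k.

Maximum total: $261k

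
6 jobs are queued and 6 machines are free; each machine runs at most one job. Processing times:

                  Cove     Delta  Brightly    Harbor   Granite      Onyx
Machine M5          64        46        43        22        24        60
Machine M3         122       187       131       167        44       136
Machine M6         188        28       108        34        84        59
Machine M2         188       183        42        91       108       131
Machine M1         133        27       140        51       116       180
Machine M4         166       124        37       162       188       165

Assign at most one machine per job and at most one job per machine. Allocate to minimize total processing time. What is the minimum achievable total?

Minimum total: 322 min

Optimal: Cove→Machine M5 (64 min), Delta→Machine M1 (27 min), Brightly→Machine M4 (37 min), Harbor→Machine M2 (91 min), Granite→Machine M3 (44 min), Onyx→Machine M6 (59 min) — total 64+27+37+91+44+59 = 322 min.
Min-entry greedy (repeatedly take the single cheapest remaining cell) gives 377 min, worse by 55.
Swapping Harbor↔Delta (Harbor→Machine M1 51 min, Delta→Machine M2 183 min) adds 116.
Every other assignment is strictly worse.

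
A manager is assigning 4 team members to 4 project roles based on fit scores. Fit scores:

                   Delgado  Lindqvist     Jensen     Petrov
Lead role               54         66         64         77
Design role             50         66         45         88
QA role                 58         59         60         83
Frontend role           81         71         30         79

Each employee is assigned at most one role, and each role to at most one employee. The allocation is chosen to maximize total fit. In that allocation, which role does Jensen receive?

Jensen receives QA role.

Optimal: Delgado→Frontend role (81 pts), Lindqvist→Lead role (66 pts), Jensen→QA role (60 pts), Petrov→Design role (88 pts) — total 81+66+60+88 = 295 pts.
Column-greedy (each role in turn goes to its best remaining employee) gives 284 pts, worse by 11.
Swapping Jensen↔Lindqvist (Jensen→Lead role 64 pts, Lindqvist→QA role 59 pts) loses 3.
No other one-to-one assignment exceeds 295 pts.
Jensen's own top role is Lead role (64 pts), but forcing Jensen→Lead role and reassigning the rest optimally gives only 294 pts — worse by 1.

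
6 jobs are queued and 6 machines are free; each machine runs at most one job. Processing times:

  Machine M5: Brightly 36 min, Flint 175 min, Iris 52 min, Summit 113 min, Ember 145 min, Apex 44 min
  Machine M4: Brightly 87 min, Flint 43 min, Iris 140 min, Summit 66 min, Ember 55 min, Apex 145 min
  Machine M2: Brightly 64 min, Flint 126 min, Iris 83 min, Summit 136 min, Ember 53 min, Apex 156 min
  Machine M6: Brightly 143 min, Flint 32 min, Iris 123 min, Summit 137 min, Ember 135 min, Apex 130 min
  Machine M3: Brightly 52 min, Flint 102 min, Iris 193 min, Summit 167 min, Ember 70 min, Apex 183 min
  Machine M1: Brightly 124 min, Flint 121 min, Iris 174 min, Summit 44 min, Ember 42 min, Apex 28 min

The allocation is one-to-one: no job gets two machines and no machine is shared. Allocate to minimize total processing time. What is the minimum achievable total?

Minimum total: 283 min

This is a one-to-one assignment (minimum-cost bipartite matching).
Optimal: Brightly→Machine M3 (52 min), Flint→Machine M6 (32 min), Iris→Machine M5 (52 min), Summit→Machine M4 (66 min), Ember→Machine M2 (53 min), Apex→Machine M1 (28 min) — total 52+32+52+66+53+28 = 283 min.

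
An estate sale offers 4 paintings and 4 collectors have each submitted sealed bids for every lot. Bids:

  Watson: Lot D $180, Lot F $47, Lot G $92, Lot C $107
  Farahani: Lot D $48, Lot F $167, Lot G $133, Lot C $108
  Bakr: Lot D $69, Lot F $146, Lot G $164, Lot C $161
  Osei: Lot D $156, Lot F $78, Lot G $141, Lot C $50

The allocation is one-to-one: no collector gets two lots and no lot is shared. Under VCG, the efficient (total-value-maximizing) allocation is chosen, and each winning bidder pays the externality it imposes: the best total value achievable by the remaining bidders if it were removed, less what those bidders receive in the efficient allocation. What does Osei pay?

Osei pays $3.

Efficient allocation: Watson→Lot D ($180), Farahani→Lot F ($167), Bakr→Lot C ($161), Osei→Lot G ($141); total welfare W = $649.
Osei receives Lot G at value $141, so the others get W − 141 = $508.
Without Osei: best allocation of the remaining 3 bidders over all 4 lots is Watson→Lot D ($180), Farahani→Lot F ($167), Bakr→Lot G ($164), total $511.
VCG payment = (others' best without Osei) − (others' welfare with Osei) = 511 − 508 = $3.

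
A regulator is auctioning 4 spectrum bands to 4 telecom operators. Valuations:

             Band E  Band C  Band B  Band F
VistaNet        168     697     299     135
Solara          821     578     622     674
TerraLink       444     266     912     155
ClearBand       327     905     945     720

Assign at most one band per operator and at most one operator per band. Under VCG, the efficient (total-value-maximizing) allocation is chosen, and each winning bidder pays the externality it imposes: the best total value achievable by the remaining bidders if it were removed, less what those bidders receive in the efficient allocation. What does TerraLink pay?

TerraLink pays $225M.

Efficient allocation: VistaNet→Band C ($697M), Solara→Band E ($821M), TerraLink→Band B ($912M), ClearBand→Band F ($720M); total welfare W = $3150M.
TerraLink receives Band B at value $912M, so the others get W − 912 = $2238M.
Without TerraLink: best allocation of the remaining 3 bidders over all 4 bands is VistaNet→Band C ($697M), Solara→Band E ($821M), ClearBand→Band B ($945M), total $2463M.
VCG payment = (others' best without TerraLink) − (others' welfare with TerraLink) = 2463 − 2238 = $225M.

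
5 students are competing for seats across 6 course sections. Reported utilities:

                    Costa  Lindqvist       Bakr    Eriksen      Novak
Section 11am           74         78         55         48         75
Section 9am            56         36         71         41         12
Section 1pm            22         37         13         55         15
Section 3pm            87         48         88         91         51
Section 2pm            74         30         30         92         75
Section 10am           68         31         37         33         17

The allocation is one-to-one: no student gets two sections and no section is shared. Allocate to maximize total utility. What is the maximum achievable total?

Optimal: Costa→Section 10am (68 points), Lindqvist→Section 11am (78 points), Bakr→Section 9am (71 points), Eriksen→Section 3pm (91 points), Novak→Section 2pm (75 points) — total 68+78+71+91+75 = 383 points.
Column-greedy (each section in turn goes to its best remaining student) gives 366 points, worse by 17.
Next-best assignment: Costa→Section 3pm, Lindqvist→Section 11am, Bakr→Section 9am, Eriksen→Section 1pm, Novak→Section 2pm = 366 points.
Swapping Lindqvist↔Novak (Lindqvist→Section 2pm 30 points, Novak→Section 11am 75 points) loses 48.
Every other assignment is strictly worse.

Max total: 383 points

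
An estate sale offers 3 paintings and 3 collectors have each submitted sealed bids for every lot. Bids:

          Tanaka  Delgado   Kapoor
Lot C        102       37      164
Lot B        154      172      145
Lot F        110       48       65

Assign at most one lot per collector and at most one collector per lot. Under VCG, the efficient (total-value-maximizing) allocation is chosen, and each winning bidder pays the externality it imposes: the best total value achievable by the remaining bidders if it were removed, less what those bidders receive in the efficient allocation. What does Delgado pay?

Delgado pays $44.

Efficient allocation: Tanaka→Lot F ($110), Delgado→Lot B ($172), Kapoor→Lot C ($164); total welfare W = $446.
Delgado receives Lot B at value $172, so the others get W − 172 = $274.
Without Delgado: best allocation of the remaining 2 bidders over all 3 lots is Tanaka→Lot B ($154), Kapoor→Lot C ($164), total $318.
VCG payment = (others' best without Delgado) − (others' welfare with Delgado) = 318 − 274 = $44.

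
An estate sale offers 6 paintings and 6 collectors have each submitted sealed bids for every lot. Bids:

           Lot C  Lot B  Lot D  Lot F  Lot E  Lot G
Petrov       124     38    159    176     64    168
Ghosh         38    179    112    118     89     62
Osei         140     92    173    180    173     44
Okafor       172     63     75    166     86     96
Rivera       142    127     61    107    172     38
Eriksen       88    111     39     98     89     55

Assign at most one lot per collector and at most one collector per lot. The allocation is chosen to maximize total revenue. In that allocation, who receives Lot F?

Eriksen receives Lot F.

Optimal: Petrov→Lot G ($168), Ghosh→Lot B ($179), Osei→Lot D ($173), Okafor→Lot C ($172), Rivera→Lot E ($172), Eriksen→Lot F ($98) — total 168+179+173+172+172+98 = $962.
Column-greedy (each lot in turn goes to its best remaining collector) gives $927, worse by 35.
No other one-to-one assignment exceeds $962.
Eriksen's own top lot is Lot B ($111), but forcing Eriksen→Lot B and reassigning the rest optimally gives only $915 — worse by 47.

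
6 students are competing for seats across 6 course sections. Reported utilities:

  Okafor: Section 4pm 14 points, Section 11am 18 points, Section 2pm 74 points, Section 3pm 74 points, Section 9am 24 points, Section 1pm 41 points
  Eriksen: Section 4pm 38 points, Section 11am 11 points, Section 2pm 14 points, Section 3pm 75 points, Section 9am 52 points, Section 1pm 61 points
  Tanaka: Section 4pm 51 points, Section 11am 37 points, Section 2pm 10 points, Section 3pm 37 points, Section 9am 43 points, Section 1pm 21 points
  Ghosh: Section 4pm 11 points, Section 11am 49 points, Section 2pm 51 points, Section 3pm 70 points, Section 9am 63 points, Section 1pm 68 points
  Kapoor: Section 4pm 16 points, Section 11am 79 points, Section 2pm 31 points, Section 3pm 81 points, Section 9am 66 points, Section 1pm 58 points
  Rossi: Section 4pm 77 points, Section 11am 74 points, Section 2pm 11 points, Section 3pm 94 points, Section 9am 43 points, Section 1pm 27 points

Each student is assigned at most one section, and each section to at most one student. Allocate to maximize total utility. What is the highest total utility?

This is a one-to-one assignment (maximum-weight bipartite matching).
Optimal: Okafor→Section 2pm (74 points), Eriksen→Section 1pm (61 points), Tanaka→Section 4pm (51 points), Ghosh→Section 9am (63 points), Kapoor→Section 11am (79 points), Rossi→Section 3pm (94 points) — total 74+61+51+63+79+94 = 422 points.
Max-entry greedy (repeatedly take the single best remaining cell) gives 418 points, worse by 4.
No other one-to-one assignment exceeds 422 points.

Maximum total: 422 points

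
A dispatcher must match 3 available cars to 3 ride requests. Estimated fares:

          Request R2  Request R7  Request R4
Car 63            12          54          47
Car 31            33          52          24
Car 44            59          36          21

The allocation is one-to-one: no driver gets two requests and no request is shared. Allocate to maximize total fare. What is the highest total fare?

Max total: $158

This is the linear assignment problem.
Optimal: Car 63→Request R4 ($47), Car 31→Request R7 ($52), Car 44→Request R2 ($59) — total 47+52+59 = $158.
Column-greedy (each request in turn goes to its best remaining driver) gives $137, worse by 21.
Next-best assignment: Car 63→Request R7, Car 31→Request R4, Car 44→Request R2 = $137.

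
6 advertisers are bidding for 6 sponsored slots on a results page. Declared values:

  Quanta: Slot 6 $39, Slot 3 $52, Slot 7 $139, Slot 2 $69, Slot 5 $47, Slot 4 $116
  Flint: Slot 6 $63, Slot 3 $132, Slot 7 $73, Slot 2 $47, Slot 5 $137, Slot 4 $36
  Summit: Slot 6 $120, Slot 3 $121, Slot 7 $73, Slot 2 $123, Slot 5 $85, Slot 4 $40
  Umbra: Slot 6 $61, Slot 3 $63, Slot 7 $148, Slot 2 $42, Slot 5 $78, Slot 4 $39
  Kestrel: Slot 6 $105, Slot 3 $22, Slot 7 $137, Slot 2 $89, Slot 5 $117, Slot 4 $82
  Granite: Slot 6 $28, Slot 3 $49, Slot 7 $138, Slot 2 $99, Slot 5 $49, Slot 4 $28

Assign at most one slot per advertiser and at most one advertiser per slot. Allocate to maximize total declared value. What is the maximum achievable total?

Optimal: Quanta→Slot 4 ($116), Flint→Slot 3 ($132), Summit→Slot 6 ($120), Umbra→Slot 7 ($148), Kestrel→Slot 5 ($117), Granite→Slot 2 ($99) — total 116+132+120+148+117+99 = $732.
Row-greedy (each advertiser in turn takes its best remaining slot) gives $595, worse by 137.
Next-best assignment: Quanta→Slot 4, Flint→Slot 5, Summit→Slot 3, Umbra→Slot 7, Kestrel→Slot 6, Granite→Slot 2 = $726.
No other one-to-one assignment exceeds $732.

Maximum total: $732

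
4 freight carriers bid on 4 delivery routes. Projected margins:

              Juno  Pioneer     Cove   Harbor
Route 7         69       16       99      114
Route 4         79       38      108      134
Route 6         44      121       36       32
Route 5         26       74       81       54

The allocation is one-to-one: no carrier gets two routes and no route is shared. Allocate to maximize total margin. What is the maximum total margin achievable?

Maximum total: $405k

This is the linear assignment problem.
Optimal: Juno→Route 7 ($69k), Pioneer→Route 6 ($121k), Cove→Route 5 ($81k), Harbor→Route 4 ($134k) — total 69+121+81+134 = $405k.
Max-entry greedy (repeatedly take the single best remaining cell) gives $380k, worse by 25.
Next-best assignment: Juno→Route 4, Pioneer→Route 6, Cove→Route 5, Harbor→Route 7 = $395k.
Swapping Pioneer↔Cove (Pioneer→Route 5 $74k, Cove→Route 6 $36k) loses 92.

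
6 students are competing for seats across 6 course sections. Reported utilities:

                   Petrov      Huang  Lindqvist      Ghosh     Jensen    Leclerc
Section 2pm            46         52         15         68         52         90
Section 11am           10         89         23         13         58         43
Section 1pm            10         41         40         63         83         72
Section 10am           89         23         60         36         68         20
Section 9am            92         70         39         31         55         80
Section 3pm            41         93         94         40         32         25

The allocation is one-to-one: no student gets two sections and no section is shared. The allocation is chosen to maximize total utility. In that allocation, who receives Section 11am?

Huang receives Section 11am.

Optimal: Petrov→Section 10am (89 points), Huang→Section 11am (89 points), Lindqvist→Section 3pm (94 points), Ghosh→Section 2pm (68 points), Jensen→Section 1pm (83 points), Leclerc→Section 9am (80 points) — total 89+89+94+68+83+80 = 503 points.
Column-greedy (each section in turn goes to its best remaining student) gives 430 points, worse by 73.
No other one-to-one assignment exceeds 503 points.
Huang's own top section is Section 3pm (93 points), but forcing Huang→Section 3pm and reassigning the rest optimally gives only 456 points — worse by 47.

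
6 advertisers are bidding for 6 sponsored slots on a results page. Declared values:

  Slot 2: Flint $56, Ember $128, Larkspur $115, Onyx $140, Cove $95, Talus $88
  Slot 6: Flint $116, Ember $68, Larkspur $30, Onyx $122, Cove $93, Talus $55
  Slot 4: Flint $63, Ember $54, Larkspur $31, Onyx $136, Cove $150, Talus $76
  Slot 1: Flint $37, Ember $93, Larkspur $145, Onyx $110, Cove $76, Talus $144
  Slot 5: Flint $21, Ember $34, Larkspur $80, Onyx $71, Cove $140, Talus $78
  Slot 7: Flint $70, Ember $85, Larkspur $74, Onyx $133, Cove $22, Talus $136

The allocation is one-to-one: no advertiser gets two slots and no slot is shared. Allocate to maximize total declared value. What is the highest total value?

Max total: $801

Optimal: Flint→Slot 6 ($116), Ember→Slot 2 ($128), Larkspur→Slot 1 ($145), Onyx→Slot 4 ($136), Cove→Slot 5 ($140), Talus→Slot 7 ($136) — total 116+128+145+136+140+136 = $801.
Next-best assignment: Flint→Slot 6, Ember→Slot 2, Larkspur→Slot 5, Onyx→Slot 7, Cove→Slot 4, Talus→Slot 1 = $751.
Swapping Onyx↔Cove (Onyx→Slot 5 $71, Cove→Slot 4 $150) loses 55.
Checked against all permutations: $801 is optimal.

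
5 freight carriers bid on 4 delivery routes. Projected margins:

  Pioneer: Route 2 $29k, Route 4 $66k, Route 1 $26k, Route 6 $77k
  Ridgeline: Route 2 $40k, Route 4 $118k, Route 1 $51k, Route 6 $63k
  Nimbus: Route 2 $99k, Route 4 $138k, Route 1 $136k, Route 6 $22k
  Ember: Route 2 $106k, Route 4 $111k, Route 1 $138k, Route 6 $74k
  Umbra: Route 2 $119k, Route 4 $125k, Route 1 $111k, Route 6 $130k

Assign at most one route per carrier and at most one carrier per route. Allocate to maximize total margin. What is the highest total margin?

Max total: $490k

Optimal: Ember→Route 2 ($106k), Ridgeline→Route 4 ($118k), Nimbus→Route 1 ($136k), Umbra→Route 6 ($130k) — total 106+118+136+130 = $490k.
Row-greedy (each carrier in turn takes its best remaining route) gives $437k, worse by 53.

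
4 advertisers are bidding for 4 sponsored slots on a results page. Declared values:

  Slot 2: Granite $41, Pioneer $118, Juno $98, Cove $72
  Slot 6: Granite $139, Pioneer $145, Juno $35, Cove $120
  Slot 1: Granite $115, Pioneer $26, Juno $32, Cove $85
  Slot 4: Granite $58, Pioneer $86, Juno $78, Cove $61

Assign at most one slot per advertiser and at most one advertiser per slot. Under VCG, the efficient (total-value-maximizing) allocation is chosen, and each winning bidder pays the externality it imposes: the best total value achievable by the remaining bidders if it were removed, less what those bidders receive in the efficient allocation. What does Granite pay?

Efficient allocation: Granite→Slot 1 ($115), Pioneer→Slot 2 ($118), Juno→Slot 4 ($78), Cove→Slot 6 ($120); total welfare W = $431.
Granite receives Slot 1 at value $115, so the others get W − 115 = $316.
Without Granite: best allocation of the remaining 3 bidders over all 4 slots is Pioneer→Slot 6 ($145), Juno→Slot 2 ($98), Cove→Slot 1 ($85), total $328.
VCG payment = (others' best without Granite) − (others' welfare with Granite) = 328 − 316 = $12.

Granite pays $12.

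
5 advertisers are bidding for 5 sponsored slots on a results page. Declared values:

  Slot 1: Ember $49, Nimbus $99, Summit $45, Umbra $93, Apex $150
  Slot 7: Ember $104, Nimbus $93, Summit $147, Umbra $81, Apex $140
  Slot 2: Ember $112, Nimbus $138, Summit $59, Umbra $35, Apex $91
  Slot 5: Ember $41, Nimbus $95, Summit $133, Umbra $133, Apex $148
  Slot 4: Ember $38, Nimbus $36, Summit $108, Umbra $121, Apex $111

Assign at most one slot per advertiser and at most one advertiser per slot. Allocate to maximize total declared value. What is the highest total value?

Max total: $646

This is a one-to-one assignment (maximum-weight bipartite matching).
Optimal: Ember→Slot 7 ($104), Nimbus→Slot 2 ($138), Summit→Slot 5 ($133), Umbra→Slot 4 ($121), Apex→Slot 1 ($150) — total 104+138+133+121+150 = $646.
Column-greedy (each slot in turn goes to its best remaining advertiser) gives $606, worse by 40.
Swapping Apex↔Nimbus (Apex→Slot 2 $91, Nimbus→Slot 1 $99) loses 98.
No other one-to-one assignment exceeds $646.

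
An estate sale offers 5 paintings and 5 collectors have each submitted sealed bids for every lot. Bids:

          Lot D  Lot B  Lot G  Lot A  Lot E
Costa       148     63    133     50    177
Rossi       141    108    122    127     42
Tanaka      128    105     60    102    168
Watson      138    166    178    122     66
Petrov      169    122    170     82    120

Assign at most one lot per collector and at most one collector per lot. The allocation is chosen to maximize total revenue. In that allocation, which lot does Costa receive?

Costa receives Lot D.

This is the linear assignment problem.
Optimal: Costa→Lot D ($148), Rossi→Lot A ($127), Tanaka→Lot E ($168), Watson→Lot B ($166), Petrov→Lot G ($170) — total 148+127+168+166+170 = $779.
Row-greedy (each collector in turn takes its best remaining lot) gives $683, worse by 96.
Next-best assignment: Costa→Lot E, Rossi→Lot A, Tanaka→Lot D, Watson→Lot B, Petrov→Lot G = $768.
Costa's own top lot is Lot E ($177), but forcing Costa→Lot E and reassigning the rest optimally gives only $768 — worse by 11.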